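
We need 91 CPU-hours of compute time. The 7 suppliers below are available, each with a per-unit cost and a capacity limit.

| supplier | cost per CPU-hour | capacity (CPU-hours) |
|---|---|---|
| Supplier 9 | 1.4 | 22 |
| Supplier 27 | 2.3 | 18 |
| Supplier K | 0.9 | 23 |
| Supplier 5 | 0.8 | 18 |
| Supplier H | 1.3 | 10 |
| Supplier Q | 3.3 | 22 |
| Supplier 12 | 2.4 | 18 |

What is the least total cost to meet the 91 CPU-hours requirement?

Cheapest first:
Supplier 5 at 0.8: take all 18 CPU-hours ; 73 still needed.
Take 23 from Supplier K at 0.9 ; need 50 more.
Take 10 from Supplier H at 1.3 ; need 40 more.
Supplier 9 (1.4): use full 22 ; 18 CPU-hours to go.
Take 18 from Supplier 27 at 2.3 ; need 0 more.
Supplier 12, Supplier Q: unused.
Cost = 18×0.8 + 23×0.9 + 10×1.3 + 22×1.4 + 18×2.3 = 120.3.

120.3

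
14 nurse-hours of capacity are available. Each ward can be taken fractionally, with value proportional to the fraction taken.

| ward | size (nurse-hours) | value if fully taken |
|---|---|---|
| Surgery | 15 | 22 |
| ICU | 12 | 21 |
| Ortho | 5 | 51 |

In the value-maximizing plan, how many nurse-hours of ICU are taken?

Best value per unit of size first: Ortho 51/5≈10.2, ICU 21/12≈1.75, Surgery 22/15≈1.47.
Ortho: take in full, 5 nurse-hours for value 51 ; 9 left.
9 nurse-hours left: a 9/12 share of ICU gives 21×9/12 = 15.75.

9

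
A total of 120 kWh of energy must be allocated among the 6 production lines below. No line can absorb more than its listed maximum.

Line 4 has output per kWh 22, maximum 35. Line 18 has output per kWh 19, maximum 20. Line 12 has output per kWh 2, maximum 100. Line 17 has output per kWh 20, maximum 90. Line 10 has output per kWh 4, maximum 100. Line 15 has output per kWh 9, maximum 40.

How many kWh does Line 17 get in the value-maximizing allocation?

85

Rank by output per kWh: Line 4 22 > Line 17 20 > Line 18 19 > Line 15 9 > Line 10 4 > Line 12 2.
Line 4 takes 35 to reach its cap of 35 → 85 left.
Only 85 left; Line 17 takes them to reach 85.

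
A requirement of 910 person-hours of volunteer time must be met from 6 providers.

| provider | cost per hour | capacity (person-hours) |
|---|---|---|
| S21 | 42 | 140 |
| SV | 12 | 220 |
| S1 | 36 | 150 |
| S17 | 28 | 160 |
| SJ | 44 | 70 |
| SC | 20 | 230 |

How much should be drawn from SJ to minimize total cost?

Cheapest first:
SV (12): use full 220 ; 690 person-hours to go.
SC at 20: take all 230 person-hours ; 460 still needed.
S17 at 28: take all 160 person-hours ; 300 still needed.
S1 at 36: take all 150 person-hours ; 150 still needed.
Take 140 from S21 at 42 ; need 10 more.
SJ (44): take the remaining 10 ; done.

10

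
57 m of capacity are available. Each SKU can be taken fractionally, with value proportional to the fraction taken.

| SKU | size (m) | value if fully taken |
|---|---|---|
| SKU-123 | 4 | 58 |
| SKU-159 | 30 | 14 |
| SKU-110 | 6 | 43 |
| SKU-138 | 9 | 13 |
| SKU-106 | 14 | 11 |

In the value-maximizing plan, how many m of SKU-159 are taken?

Rank by value-to-size ratio: SKU-123 58/4≈14.5, SKU-110 43/6≈7.17, SKU-138 13/9≈1.44, SKU-106 11/14≈0.786, SKU-159 14/30≈0.467.
SKU-123: take in full, 4 m for value 58 ; 53 left.
Take all of SKU-110 (6 m, value 43) ; 47 m left.
SKU-138: take in full, 9 m for value 13 ; 38 left.
All 14 m of SKU-106 fit (value 11) ; 24 remain.
Fill the last 24 m with part of SKU-159: 24/30 of it earns 11.2.

24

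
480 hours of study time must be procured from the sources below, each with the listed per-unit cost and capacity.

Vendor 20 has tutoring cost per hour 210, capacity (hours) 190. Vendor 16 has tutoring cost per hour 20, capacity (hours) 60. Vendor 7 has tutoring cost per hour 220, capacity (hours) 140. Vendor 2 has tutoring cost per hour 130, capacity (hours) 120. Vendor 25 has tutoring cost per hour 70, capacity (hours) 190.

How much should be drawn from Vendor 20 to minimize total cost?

110

Fill from the cheapest source first.
Vendor 16 (20): use full 60 — 420 hours to go.
Vendor 25 at 70: take all 190 hours — 230 still needed.
Take 120 from Vendor 2 at 130 — need 110 more.
Take 110 from Vendor 20 at 210 to finish.
Vendor 7: unused.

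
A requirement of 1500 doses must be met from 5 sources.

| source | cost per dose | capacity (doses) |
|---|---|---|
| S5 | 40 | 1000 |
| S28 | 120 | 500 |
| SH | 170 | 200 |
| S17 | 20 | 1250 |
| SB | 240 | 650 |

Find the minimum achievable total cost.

Use sources in increasing cost order.
S17 at 20: take all 1250 doses ; 250 still needed.
S5 at 40: take 250 of its 1000 ; requirement met.
S28, SH, SB: unused.
Cost = 1250×20 + 250×40 = 35000.

35000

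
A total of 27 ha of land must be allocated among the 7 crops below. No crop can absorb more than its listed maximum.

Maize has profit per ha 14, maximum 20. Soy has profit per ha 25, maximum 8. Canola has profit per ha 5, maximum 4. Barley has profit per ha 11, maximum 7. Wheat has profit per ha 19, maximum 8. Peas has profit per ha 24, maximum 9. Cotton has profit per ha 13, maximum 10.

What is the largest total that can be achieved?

596

Rank by profit per ha: Soy 25 > Peas 24 > Wheat 19 > Maize 14 > Cotton 13 > Barley 11 > Canola 5.
Give Soy 8 to hit its cap of 8 ; 19 left.
Peas takes 9 to reach its cap of 9 ; 10 left.
Wheat takes 8 to reach its cap of 8 ; 2 left.
Only 2 left; Maize takes them to reach 2.
Total = 14×2 + 25×8 + 19×8 + 24×9 = 596.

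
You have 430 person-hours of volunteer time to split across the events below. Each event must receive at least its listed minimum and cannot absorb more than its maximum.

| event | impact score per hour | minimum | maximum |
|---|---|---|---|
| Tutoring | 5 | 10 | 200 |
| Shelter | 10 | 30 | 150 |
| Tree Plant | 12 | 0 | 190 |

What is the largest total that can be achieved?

Meeting every minimum uses 10+30+0 = 40 person-hours, leaving 390.
Highest impact score per hour first: Tree Plant 12 > Shelter 10 > Tutoring 5.
Tree Plant: +190 to 190 (cap) → 200 left.
Shelter: +120 to 150 (cap) → 80 left.
Tutoring has room for 190 more but only 80 remain, so it gets 90.
Total = 5×90 + 10×150 + 12×190 = 4230.

4230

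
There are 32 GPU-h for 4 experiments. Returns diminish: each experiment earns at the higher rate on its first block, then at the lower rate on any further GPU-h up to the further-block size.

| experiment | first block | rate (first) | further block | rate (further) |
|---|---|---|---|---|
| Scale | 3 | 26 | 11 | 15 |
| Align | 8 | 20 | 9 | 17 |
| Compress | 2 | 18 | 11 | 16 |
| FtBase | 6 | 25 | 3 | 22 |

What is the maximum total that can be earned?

659

Treat each block as its own option and order by rate: Scale/T1 26 > FtBase/T1 25 > FtBase/T2 22 > Align/T1 20 > Compress/T1 18 > Align/T2 17 > Compress/T2 16 > Scale/T2 15.
Fill Scale T1 block (3 at 26) → 29 left.
FtBase T1 at 25: fill all 6 → 23 left.
Fill FtBase T2 block (3 at 22) → 20 left.
Align T1 at 20: fill all 8 → 12 left.
Compress T1 at 18: fill all 2 → 10 left.
Fill Align T2 block (9 at 17) → 1 left.
Compress/T2: +1 of 11 at 16; pool empty.
Total = 26×3 + 25×6 + 22×3 + 20×8 + 18×2 + 17×9 + 16×1 = 659.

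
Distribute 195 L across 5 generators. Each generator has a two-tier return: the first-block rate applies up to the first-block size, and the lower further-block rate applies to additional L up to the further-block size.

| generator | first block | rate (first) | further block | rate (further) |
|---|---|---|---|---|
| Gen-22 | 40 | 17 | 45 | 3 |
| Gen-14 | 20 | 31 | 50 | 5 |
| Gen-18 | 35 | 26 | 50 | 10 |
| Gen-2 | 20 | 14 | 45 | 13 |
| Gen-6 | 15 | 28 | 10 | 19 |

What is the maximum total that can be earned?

Rank every tier by rate: Gen-14/T1 31 > Gen-6/T1 28 > Gen-18/T1 26 > Gen-6/T2 19 > Gen-22/T1 17 > Gen-2/T1 14 > Gen-2/T2 13 > Gen-18/T2 10 > Gen-14/T2 5 > Gen-22/T2 3.
Fill Gen-14 T1 block (20 at 31) — 175 left.
Gen-6 T1 at 28: fill all 15 — 160 left.
Fill Gen-18 T1 block (35 at 26) — 125 left.
Gen-6 T2 at 19: fill all 10 — 115 left.
Gen-22/T1 (17): +40 — 75 left.
Gen-2/T1 (14): +20 — 55 left.
Fill Gen-2 T2 block (45 at 13) — 10 left.
Gen-18/T2: +10 of 50 at 10; pool empty.
Total = 31×20 + 28×15 + 26×35 + 19×10 + 17×40 + 14×20 + 13×45 + 10×10 = 3785.

3785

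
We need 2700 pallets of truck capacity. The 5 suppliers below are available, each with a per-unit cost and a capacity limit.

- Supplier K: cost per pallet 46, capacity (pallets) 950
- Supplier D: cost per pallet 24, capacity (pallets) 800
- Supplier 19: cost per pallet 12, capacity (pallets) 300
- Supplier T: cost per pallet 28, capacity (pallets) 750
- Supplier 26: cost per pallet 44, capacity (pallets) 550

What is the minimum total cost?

Use suppliers in increasing cost order.
Supplier 19 (12): use full 300 ; 2400 pallets to go.
Supplier D at 24: take all 800 pallets ; 1600 still needed.
Supplier T (28): use full 750 ; 850 pallets to go.
Supplier 26 (44): use full 550 ; 300 pallets to go.
Supplier K (46): take the remaining 300 ; done.
Cost = 300×12 + 800×24 + 750×28 + 550×44 + 300×46 = 81800.

81800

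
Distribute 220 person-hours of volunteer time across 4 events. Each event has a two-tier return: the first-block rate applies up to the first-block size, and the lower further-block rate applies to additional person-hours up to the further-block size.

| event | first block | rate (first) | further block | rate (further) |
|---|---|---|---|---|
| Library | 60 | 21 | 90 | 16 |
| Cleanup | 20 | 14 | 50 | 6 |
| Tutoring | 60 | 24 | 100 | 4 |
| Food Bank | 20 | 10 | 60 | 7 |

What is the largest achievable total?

4280

Order all 8 blocks by rate: Tutoring/first 24 > Library/first 21 > Library/second 16 > Cleanup/first 14 > Food Bank/first 10 > Food Bank/second 7 > Cleanup/second 6 > Tutoring/second 4.
Tutoring/first (24): +60 ; 160 left.
Library first at 21: fill all 60 ; 100 left.
Fill Library second block (90 at 16) ; 10 left.
10 remain; put them into Cleanup first at 14.
Total = 24×60 + 21×60 + 16×90 + 14×10 = 4280.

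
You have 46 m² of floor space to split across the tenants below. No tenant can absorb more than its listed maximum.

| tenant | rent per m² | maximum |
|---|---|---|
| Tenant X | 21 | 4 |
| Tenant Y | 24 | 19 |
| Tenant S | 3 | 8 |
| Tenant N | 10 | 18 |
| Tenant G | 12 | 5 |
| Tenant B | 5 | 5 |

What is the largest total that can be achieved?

780

Rank by rent per m²: Tenant Y 24 > Tenant X 21 > Tenant G 12 > Tenant N 10 > Tenant B 5 > Tenant S 3.
Tenant Y: +19 to 19 (cap) ; 27 left.
Tenant X: +4 to 4 (cap) ; 23 left.
Tenant G: +5 to 5 (cap) ; 18 left.
Tenant N: +18 to 18 (cap) ; 0 left.
Total = 21×4 + 24×19 + 10×18 + 12×5 = 780.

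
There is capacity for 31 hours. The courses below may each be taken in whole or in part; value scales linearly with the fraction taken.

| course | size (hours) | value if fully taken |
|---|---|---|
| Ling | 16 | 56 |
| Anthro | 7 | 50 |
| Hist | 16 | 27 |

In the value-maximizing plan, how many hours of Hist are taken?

8

Best value per unit of size first: Anthro 50/7≈7.14, Ling 56/16≈3.5, Hist 27/16≈1.69.
Anthro: take in full, 7 hours for value 50 — 24 left.
Ling: take in full, 16 hours for value 56 — 8 left.
Only 8 hours remain; take 8/16 of Hist for value 27×8/16 = 13.5.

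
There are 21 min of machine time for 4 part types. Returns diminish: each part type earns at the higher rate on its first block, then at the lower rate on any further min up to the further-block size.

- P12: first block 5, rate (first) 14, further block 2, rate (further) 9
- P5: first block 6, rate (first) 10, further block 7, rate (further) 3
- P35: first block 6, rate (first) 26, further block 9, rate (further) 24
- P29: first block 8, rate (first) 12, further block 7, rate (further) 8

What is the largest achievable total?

454

Order all 8 blocks by rate: P35/tier1 26 > P35/tier2 24 > P12/tier1 14 > P29/tier1 12 > P5/tier1 10 > P12/tier2 9 > P29/tier2 8 > P5/tier2 3.
P35 tier1 at 26: fill all 6 → 15 left.
P35 tier2 at 24: fill all 9 → 6 left.
Fill P12 tier1 block (5 at 14) → 1 left.
1 remain; put them into P29 tier1 at 12.
Total = 26×6 + 24×9 + 14×5 + 12×1 = 454.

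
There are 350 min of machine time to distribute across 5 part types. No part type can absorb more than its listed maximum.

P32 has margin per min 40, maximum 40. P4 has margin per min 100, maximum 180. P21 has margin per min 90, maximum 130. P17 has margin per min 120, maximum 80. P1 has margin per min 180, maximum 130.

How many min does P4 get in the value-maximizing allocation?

140

Highest margin per min first: P1 180 > P17 120 > P4 100 > P21 90 > P32 40.
Give P1 130 to hit its cap of 130 ; 220 left.
P17: +80 to 80 (cap) ; 140 left.
P4: +140 (room for 180) → 140. Pool exhausted.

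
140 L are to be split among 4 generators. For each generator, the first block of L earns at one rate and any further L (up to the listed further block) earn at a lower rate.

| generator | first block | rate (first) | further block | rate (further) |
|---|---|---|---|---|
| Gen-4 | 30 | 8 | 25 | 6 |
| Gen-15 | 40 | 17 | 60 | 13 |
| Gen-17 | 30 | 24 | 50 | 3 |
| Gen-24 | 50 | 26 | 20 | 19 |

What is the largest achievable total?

3080

Rank every tier by rate: Gen-24/T1 26 > Gen-17/T1 24 > Gen-24/T2 19 > Gen-15/T1 17 > Gen-15/T2 13 > Gen-4/T1 8 > Gen-4/T2 6 > Gen-17/T2 3.
Gen-24/T1 (26): +50 — 90 left.
Gen-17/T1 (24): +30 — 60 left.
Gen-24/T2 (19): +20 — 40 left.
Gen-15/T1 (17): +40 — 0 left.
Total = 26×50 + 24×30 + 19×20 + 17×40 = 3080.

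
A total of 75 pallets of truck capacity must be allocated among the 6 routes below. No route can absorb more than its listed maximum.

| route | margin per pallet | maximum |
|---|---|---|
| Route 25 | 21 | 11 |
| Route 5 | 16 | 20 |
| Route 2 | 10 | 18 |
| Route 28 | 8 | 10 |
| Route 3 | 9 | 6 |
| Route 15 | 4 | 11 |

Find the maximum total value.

Highest margin per pallet first: Route 25 21 > Route 5 16 > Route 2 10 > Route 3 9 > Route 28 8 > Route 15 4.
Route 25 takes 11 to reach its cap of 11 — 64 left.
Give Route 5 20 to hit its cap of 20 — 44 left.
Route 2: +18 to 18 (cap) — 26 left.
Route 3 takes 6 to reach its cap of 6 — 20 left.
Route 28: +10 to 10 (cap) — 10 left.
Route 15: +10 (room for 11) → 10. Pool exhausted.
Total = 21×11 + 16×20 + 10×18 + 8×10 + 9×6 + 4×10 = 905.

905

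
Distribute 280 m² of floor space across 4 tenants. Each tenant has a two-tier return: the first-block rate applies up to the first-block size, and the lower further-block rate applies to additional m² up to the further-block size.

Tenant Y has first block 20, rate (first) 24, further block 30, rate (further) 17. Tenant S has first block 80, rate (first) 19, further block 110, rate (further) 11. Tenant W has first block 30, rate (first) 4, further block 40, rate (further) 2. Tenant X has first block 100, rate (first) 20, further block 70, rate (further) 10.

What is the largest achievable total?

Order all 8 blocks by rate: Tenant Y/T1 24 > Tenant X/T1 20 > Tenant S/T1 19 > Tenant Y/T2 17 > Tenant S/T2 11 > Tenant X/T2 10 > Tenant W/T1 4 > Tenant W/T2 2.
Tenant Y/T1 (24): +20 → 260 left.
Tenant X T1 at 20: fill all 100 → 160 left.
Tenant S T1 at 19: fill all 80 → 80 left.
Tenant Y T2 at 17: fill all 30 → 50 left.
50 remain; put them into Tenant S T2 at 11.
Total = 24×20 + 20×100 + 19×80 + 17×30 + 11×50 = 5060.

5060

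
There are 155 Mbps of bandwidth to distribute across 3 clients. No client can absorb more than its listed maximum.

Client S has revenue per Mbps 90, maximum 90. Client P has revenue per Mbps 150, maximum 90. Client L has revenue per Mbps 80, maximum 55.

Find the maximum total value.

19350

Order the clients by revenue per Mbps: Client P 150 > Client S 90 > Client L 80.
Give Client P 90 to hit its cap of 90 → 65 left.
Client S: +65 (room for 90) → 65. Pool exhausted.
Total = 90×65 + 150×90 = 19350.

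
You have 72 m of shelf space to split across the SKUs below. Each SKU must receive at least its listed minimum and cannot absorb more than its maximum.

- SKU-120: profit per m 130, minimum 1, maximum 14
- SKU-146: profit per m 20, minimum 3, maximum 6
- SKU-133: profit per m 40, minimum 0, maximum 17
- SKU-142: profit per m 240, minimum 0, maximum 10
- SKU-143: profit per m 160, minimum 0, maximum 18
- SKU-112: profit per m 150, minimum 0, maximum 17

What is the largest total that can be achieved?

10110

Meeting every minimum uses 1+3+0+0+0+0 = 4 m, leaving 68.
Rank by profit per m: SKU-142 240 > SKU-143 160 > SKU-112 150 > SKU-120 130 > SKU-133 40 > SKU-146 20.
SKU-142 takes 10 more to reach its cap of 10 — 58 left.
SKU-143 takes 18 more to reach its cap of 18 — 40 left.
SKU-112: +17 to 17 (cap) — 23 left.
SKU-120 takes 13 more to reach its cap of 14 — 10 left.
SKU-133 has room for 17 more but only 10 remain, so it gets 10.
Total = 130×14 + 20×3 + 40×10 + 240×10 + 160×18 + 150×17 = 10110.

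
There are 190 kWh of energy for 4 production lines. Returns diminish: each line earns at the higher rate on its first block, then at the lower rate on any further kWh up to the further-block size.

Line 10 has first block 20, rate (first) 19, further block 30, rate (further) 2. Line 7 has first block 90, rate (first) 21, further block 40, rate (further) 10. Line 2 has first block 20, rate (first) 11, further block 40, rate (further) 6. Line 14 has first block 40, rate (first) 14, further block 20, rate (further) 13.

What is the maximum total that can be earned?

3310

Order all 8 blocks by rate: Line 7/first 21 > Line 10/first 19 > Line 14/first 14 > Line 14/second 13 > Line 2/first 11 > Line 7/second 10 > Line 2/second 6 > Line 10/second 2.
Line 7/first (21): +90 ; 100 left.
Line 10/first (19): +20 ; 80 left.
Line 14/first (14): +40 ; 40 left.
Fill Line 14 second block (20 at 13) ; 20 left.
Line 2 first at 11: fill all 20 ; 0 left.
Total = 21×90 + 19×20 + 14×40 + 13×20 + 11×20 = 3310.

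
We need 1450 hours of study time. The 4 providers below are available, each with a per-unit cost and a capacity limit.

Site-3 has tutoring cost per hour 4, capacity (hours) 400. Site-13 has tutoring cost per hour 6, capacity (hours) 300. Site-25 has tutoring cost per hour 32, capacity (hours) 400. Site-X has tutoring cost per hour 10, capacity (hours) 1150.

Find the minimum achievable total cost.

Fill from the cheapest provider first.
Take 400 from Site-3 at 4 — need 1050 more.
Site-13 (6): use full 300 — 750 hours to go.
Take 750 from Site-X at 10 to finish.
Site-25: unused.
Cost = 400×4 + 300×6 + 750×10 = 10900.

10900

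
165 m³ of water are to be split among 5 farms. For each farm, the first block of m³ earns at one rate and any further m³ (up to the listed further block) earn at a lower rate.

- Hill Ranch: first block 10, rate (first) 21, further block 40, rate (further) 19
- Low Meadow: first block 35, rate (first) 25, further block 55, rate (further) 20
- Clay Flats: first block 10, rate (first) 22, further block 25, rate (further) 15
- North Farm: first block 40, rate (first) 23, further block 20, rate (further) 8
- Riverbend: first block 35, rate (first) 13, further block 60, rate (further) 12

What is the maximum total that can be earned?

3610

Treat each block as its own option and order by rate: Low Meadow/tier1 25 > North Farm/tier1 23 > Clay Flats/tier1 22 > Hill Ranch/tier1 21 > Low Meadow/tier2 20 > Hill Ranch/tier2 19 > Clay Flats/tier2 15 > Riverbend/tier1 13 > Riverbend/tier2 12 > North Farm/tier2 8.
Low Meadow tier1 at 25: fill all 35 — 130 left.
North Farm tier1 at 23: fill all 40 — 90 left.
Clay Flats tier1 at 22: fill all 10 — 80 left.
Hill Ranch tier1 at 21: fill all 10 — 70 left.
Low Meadow/tier2 (20): +55 — 15 left.
15 remain; put them into Hill Ranch tier2 at 19.
Total = 25×35 + 23×40 + 22×10 + 21×10 + 20×55 + 19×15 = 3610.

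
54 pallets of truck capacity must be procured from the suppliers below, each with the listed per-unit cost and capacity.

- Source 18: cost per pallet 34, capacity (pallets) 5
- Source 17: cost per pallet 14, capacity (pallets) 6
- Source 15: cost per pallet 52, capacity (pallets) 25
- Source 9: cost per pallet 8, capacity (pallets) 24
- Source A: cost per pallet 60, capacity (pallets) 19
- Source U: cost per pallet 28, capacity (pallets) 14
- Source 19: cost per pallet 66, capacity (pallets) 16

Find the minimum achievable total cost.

Cheapest first:
Source 9 (8): use full 24 — 30 pallets to go.
Source 17 (14): use full 6 — 24 pallets to go.
Source U at 28: take all 14 pallets — 10 still needed.
Source 18 at 34: take all 5 pallets — 5 still needed.
Source 15 (52): take the remaining 5 — done.
Source A, Source 19: unused.
Cost = 24×8 + 6×14 + 14×28 + 5×34 + 5×52 = 1098.

1098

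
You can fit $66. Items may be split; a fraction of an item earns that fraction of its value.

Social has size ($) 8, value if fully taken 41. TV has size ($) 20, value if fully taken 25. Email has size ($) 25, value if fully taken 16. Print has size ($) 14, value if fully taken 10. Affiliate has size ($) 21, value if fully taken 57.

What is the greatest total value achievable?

Sort by value density: Social 41/8≈5.12, Affiliate 57/21≈2.71, TV 25/20≈1.25, Print 10/14≈0.714, Email 16/25≈0.64.
Social: take in full, 8 $ for value 41 — 58 left.
All 21 $ of Affiliate fit (value 57) — 37 remain.
Take all of TV (20 $, value 25) — 17 $ left.
Take all of Print (14 $, value 10) — 3 $ left.
3 $ left: a 3/25 share of Email gives 16×3/25 = 1.92.
Total value = 134.92.

134.92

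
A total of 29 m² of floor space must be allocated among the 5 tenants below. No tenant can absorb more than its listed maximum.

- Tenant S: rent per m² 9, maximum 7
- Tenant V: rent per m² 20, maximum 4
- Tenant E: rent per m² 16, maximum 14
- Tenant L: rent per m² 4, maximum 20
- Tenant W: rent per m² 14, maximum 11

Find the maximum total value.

458

Rank by rent per m²: Tenant V 20 > Tenant E 16 > Tenant W 14 > Tenant S 9 > Tenant L 4.
Tenant V: +4 to 4 (cap) → 25 left.
Give Tenant E 14 to hit its cap of 14 → 11 left.
Tenant W takes 11 to reach its cap of 11 → 0 left.
Total = 20×4 + 16×14 + 14×11 = 458.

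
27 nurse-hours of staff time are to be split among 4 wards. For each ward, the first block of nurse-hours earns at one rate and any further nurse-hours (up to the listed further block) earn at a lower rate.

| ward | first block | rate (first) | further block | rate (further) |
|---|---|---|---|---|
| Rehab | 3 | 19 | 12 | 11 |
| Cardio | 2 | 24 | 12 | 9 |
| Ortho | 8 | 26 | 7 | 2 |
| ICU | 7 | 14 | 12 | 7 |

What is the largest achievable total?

488

Rank every tier by rate: Ortho/first 26 > Cardio/first 24 > Rehab/first 19 > ICU/first 14 > Rehab/second 11 > Cardio/second 9 > ICU/second 7 > Ortho/second 2.
Ortho first at 26: fill all 8 ; 19 left.
Fill Cardio first block (2 at 24) ; 17 left.
Rehab/first (19): +3 ; 14 left.
Fill ICU first block (7 at 14) ; 7 left.
Rehab/second: +7 of 12 at 11; pool empty.
Total = 26×8 + 24×2 + 19×3 + 14×7 + 11×7 = 488.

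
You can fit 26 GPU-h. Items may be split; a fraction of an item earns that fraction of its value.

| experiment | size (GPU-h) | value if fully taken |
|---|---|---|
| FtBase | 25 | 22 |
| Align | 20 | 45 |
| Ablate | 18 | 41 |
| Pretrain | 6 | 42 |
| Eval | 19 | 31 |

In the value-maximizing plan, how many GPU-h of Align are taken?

2

Sort by value density: Pretrain 42/6≈7, Ablate 41/18≈2.28, Align 45/20≈2.25, Eval 31/19≈1.63, FtBase 22/25≈0.88.
Pretrain: take in full, 6 GPU-h for value 42 ; 20 left.
All 18 GPU-h of Ablate fit (value 41) ; 2 remain.
Only 2 GPU-h remain; take 2/20 of Align for value 45×2/20 = 4.5.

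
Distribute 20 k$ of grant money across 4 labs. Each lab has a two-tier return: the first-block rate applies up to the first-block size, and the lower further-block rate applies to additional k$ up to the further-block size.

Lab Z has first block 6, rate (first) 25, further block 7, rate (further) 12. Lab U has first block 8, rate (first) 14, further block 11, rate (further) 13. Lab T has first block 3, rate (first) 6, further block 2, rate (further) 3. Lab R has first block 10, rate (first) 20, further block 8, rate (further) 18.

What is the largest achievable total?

422

Order all 8 blocks by rate: Lab Z/T1 25 > Lab R/T1 20 > Lab R/T2 18 > Lab U/T1 14 > Lab U/T2 13 > Lab Z/T2 12 > Lab T/T1 6 > Lab T/T2 3.
Lab Z T1 at 25: fill all 6 → 14 left.
Lab R/T1 (20): +10 → 4 left.
4 remain; put them into Lab R T2 at 18.
Total = 25×6 + 20×10 + 18×4 = 422.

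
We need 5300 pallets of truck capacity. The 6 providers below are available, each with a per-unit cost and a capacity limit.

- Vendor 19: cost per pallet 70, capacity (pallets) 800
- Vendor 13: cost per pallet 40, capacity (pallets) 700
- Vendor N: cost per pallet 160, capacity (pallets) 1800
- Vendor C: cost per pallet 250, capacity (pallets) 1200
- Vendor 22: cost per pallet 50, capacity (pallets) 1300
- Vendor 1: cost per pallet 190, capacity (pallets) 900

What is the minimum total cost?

570000

Use providers in increasing cost order.
Vendor 13 at 40: take all 700 pallets — 4600 still needed.
Take 1300 from Vendor 22 at 50 — need 3300 more.
Vendor 19 (70): use full 800 — 2500 pallets to go.
Take 1800 from Vendor N at 160 — need 700 more.
Take 700 from Vendor 1 at 190 to finish.
Vendor C: unused.
Cost = 700×40 + 1300×50 + 800×70 + 1800×160 + 700×190 = 570000.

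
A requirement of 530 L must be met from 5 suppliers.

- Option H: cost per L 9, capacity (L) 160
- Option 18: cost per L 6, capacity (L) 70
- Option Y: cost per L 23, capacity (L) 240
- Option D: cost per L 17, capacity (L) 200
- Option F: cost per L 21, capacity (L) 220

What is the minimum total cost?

Cheapest first:
Option 18 at 6: take all 70 L — 460 still needed.
Option H at 9: take all 160 L — 300 still needed.
Option D at 17: take all 200 L — 100 still needed.
Take 100 from Option F at 21 to finish.
Option Y: unused.
Cost = 70×6 + 160×9 + 200×17 + 100×21 = 7360.

7360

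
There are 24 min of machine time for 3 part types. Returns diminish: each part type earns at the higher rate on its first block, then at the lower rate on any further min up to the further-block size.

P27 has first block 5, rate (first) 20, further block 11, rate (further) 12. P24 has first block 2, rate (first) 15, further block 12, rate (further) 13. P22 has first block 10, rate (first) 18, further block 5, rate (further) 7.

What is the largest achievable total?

Treat each block as its own option and order by rate: P27/tier1 20 > P22/tier1 18 > P24/tier1 15 > P24/tier2 13 > P27/tier2 12 > P22/tier2 7.
Fill P27 tier1 block (5 at 20) → 19 left.
P22/tier1 (18): +10 → 9 left.
P24/tier1 (15): +2 → 7 left.
7 remain; put them into P24 tier2 at 13.
Total = 20×5 + 18×10 + 15×2 + 13×7 = 401.

401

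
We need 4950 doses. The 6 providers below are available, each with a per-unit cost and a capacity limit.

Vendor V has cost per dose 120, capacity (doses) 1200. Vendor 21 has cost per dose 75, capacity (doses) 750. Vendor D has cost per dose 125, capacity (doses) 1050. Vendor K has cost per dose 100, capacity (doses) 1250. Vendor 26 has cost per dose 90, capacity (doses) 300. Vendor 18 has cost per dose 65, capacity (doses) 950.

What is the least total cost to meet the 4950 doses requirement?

Cheapest first:
Take 950 from Vendor 18 at 65 ; need 4000 more.
Vendor 21 (75): use full 750 ; 3250 doses to go.
Vendor 26 at 90: take all 300 doses ; 2950 still needed.
Vendor K at 100: take all 1250 doses ; 1700 still needed.
Vendor V (120): use full 1200 ; 500 doses to go.
Vendor D at 125: take 500 of its 1050 ; requirement met.
Cost = 950×65 + 750×75 + 300×90 + 1250×100 + 1200×120 + 500×125 = 476500.

476500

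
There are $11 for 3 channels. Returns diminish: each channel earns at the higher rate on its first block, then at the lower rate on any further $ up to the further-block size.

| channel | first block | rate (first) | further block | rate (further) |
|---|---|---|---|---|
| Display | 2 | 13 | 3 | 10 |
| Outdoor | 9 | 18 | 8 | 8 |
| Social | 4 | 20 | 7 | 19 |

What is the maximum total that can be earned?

213

Rank every tier by rate: Social/T1 20 > Social/T2 19 > Outdoor/T1 18 > Display/T1 13 > Display/T2 10 > Outdoor/T2 8.
Social/T1 (20): +4 — 7 left.
Social/T2 (19): +7 — 0 left.
Total = 20×4 + 19×7 = 213.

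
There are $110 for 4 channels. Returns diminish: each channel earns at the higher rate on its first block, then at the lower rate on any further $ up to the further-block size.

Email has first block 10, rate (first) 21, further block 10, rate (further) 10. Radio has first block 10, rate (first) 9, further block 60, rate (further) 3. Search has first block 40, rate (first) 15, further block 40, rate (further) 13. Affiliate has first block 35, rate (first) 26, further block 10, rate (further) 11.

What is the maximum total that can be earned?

Order all 8 blocks by rate: Affiliate/first 26 > Email/first 21 > Search/first 15 > Search/second 13 > Affiliate/second 11 > Email/second 10 > Radio/first 9 > Radio/second 3.
Fill Affiliate first block (35 at 26) ; 75 left.
Fill Email first block (10 at 21) ; 65 left.
Search first at 15: fill all 40 ; 25 left.
Search second at 13: only 25 left, fill 25.
Total = 26×35 + 21×10 + 15×40 + 13×25 = 2045.

2045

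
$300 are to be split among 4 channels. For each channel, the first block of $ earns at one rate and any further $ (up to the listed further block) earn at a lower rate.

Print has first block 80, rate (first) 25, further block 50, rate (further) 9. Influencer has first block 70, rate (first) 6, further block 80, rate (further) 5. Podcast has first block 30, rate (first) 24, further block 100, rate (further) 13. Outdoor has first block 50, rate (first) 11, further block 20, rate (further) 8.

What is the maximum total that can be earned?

Order all 8 blocks by rate: Print/first 25 > Podcast/first 24 > Podcast/second 13 > Outdoor/first 11 > Print/second 9 > Outdoor/second 8 > Influencer/first 6 > Influencer/second 5.
Print/first (25): +80 ; 220 left.
Fill Podcast first block (30 at 24) ; 190 left.
Podcast/second (13): +100 ; 90 left.
Outdoor/first (11): +50 ; 40 left.
Print/second: +40 of 50 at 9; pool empty.
Total = 25×80 + 24×30 + 13×100 + 11×50 + 9×40 = 4930.

4930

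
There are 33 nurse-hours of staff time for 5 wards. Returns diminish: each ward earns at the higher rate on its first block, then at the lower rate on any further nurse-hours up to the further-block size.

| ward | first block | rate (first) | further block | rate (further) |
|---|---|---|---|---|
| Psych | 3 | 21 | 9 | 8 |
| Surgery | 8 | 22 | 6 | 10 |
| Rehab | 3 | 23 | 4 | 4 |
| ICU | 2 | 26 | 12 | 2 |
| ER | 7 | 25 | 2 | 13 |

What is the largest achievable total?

Order all 10 blocks by rate: ICU/first 26 > ER/first 25 > Rehab/first 23 > Surgery/first 22 > Psych/first 21 > ER/second 13 > Surgery/second 10 > Psych/second 8 > Rehab/second 4 > ICU/second 2.
ICU/first (26): +2 — 31 left.
Fill ER first block (7 at 25) — 24 left.
Rehab/first (23): +3 — 21 left.
Surgery/first (22): +8 — 13 left.
Fill Psych first block (3 at 21) — 10 left.
Fill ER second block (2 at 13) — 8 left.
Surgery second at 10: fill all 6 — 2 left.
Psych second at 8: only 2 left, fill 2.
Total = 26×2 + 25×7 + 23×3 + 22×8 + 21×3 + 13×2 + 10×6 + 8×2 = 637.

637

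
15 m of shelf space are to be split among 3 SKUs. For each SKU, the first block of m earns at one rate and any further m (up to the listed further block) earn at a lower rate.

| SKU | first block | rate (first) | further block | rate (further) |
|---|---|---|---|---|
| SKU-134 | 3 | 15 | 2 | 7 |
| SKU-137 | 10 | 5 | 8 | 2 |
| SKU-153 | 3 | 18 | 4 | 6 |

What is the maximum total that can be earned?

152

Treat each block as its own option and order by rate: SKU-153/first 18 > SKU-134/first 15 > SKU-134/second 7 > SKU-153/second 6 > SKU-137/first 5 > SKU-137/second 2.
Fill SKU-153 first block (3 at 18) — 12 left.
SKU-134 first at 15: fill all 3 — 9 left.
SKU-134/second (7): +2 — 7 left.
SKU-153/second (6): +4 — 3 left.
SKU-137/first: +3 of 10 at 5; pool empty.
Total = 18×3 + 15×3 + 7×2 + 6×4 + 5×3 = 152.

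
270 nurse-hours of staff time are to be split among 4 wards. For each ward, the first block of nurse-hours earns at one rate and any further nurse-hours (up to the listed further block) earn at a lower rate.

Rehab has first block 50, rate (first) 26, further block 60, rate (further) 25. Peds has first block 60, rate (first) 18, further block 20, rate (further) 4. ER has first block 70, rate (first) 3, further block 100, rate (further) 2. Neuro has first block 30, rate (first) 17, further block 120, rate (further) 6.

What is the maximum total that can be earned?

Rank every tier by rate: Rehab/tier1 26 > Rehab/tier2 25 > Peds/tier1 18 > Neuro/tier1 17 > Neuro/tier2 6 > Peds/tier2 4 > ER/tier1 3 > ER/tier2 2.
Rehab tier1 at 26: fill all 50 → 220 left.
Fill Rehab tier2 block (60 at 25) → 160 left.
Peds tier1 at 18: fill all 60 → 100 left.
Neuro tier1 at 17: fill all 30 → 70 left.
Neuro/tier2: +70 of 120 at 6; pool empty.
Total = 26×50 + 25×60 + 18×60 + 17×30 + 6×70 = 4810.

4810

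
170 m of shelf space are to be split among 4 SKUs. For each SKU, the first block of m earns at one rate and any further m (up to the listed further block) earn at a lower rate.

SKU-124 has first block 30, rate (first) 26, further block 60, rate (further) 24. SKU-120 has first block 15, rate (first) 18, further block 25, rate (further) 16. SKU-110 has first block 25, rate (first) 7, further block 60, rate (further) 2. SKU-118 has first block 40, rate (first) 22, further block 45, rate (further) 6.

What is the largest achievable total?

Order all 8 blocks by rate: SKU-124/T1 26 > SKU-124/T2 24 > SKU-118/T1 22 > SKU-120/T1 18 > SKU-120/T2 16 > SKU-110/T1 7 > SKU-118/T2 6 > SKU-110/T2 2.
SKU-124/T1 (26): +30 — 140 left.
Fill SKU-124 T2 block (60 at 24) — 80 left.
Fill SKU-118 T1 block (40 at 22) — 40 left.
Fill SKU-120 T1 block (15 at 18) — 25 left.
Fill SKU-120 T2 block (25 at 16) — 0 left.
Total = 26×30 + 24×60 + 22×40 + 18×15 + 16×25 = 3770.

3770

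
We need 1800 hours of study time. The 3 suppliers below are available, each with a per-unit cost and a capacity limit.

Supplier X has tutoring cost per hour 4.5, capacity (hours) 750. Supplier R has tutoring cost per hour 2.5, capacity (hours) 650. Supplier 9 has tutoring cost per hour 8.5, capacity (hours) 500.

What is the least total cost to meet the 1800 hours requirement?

8400

Cheapest first:
Take 650 from Supplier R at 2.5 — need 1150 more.
Supplier X at 4.5: take all 750 hours — 400 still needed.
Supplier 9 (8.5): take the remaining 400 — done.
Cost = 650×2.5 + 750×4.5 + 400×8.5 = 8400.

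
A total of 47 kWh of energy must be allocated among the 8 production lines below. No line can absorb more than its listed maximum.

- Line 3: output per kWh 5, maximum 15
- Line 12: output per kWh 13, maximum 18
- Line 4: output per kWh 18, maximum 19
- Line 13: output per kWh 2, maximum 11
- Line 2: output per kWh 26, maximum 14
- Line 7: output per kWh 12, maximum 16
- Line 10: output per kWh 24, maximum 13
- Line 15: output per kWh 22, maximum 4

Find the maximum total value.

Highest output per kWh first: Line 2 26 > Line 10 24 > Line 15 22 > Line 4 18 > Line 12 13 > Line 7 12 > Line 3 5 > Line 13 2.
Line 2: +14 to 14 (cap) — 33 left.
Line 10: +13 to 13 (cap) — 20 left.
Line 15: +4 to 4 (cap) — 16 left.
Line 4 has room for 19 but only 16 remain, so it gets 16.
Total = 18×16 + 26×14 + 24×13 + 22×4 = 1052.

1052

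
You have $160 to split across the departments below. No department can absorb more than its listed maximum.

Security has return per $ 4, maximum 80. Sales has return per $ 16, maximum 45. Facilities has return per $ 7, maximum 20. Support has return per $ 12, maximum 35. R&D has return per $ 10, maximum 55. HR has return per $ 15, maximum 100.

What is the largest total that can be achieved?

Rank by return per $: Sales 16 > HR 15 > Support 12 > R&D 10 > Facilities 7 > Security 4.
Give Sales 45 to hit its cap of 45 — 115 left.
HR takes 100 to reach its cap of 100 — 15 left.
Only 15 left; Support takes them to reach 15.
Total = 16×45 + 12×15 + 15×100 = 2400.

2400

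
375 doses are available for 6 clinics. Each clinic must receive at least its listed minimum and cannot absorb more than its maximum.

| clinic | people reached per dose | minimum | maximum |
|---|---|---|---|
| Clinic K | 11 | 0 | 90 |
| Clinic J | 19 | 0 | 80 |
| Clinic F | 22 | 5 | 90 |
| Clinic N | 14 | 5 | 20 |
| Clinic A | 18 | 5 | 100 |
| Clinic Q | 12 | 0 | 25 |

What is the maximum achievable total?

6540

Meeting every minimum uses 0+0+5+5+5+0 = 15 doses, leaving 360.
Highest people reached per dose first: Clinic F 22 > Clinic J 19 > Clinic A 18 > Clinic N 14 > Clinic Q 12 > Clinic K 11.
Clinic F: +85 to 90 (cap) — 275 left.
Clinic J: +80 to 80 (cap) — 195 left.
Give Clinic A 95 more to hit its cap of 100 — 100 left.
Give Clinic N 15 more to hit its cap of 20 — 85 left.
Clinic Q: +25 to 25 (cap) — 60 left.
Clinic K has room for 90 more but only 60 remain, so it gets 60.
Total = 11×60 + 19×80 + 22×90 + 14×20 + 18×100 + 12×25 = 6540.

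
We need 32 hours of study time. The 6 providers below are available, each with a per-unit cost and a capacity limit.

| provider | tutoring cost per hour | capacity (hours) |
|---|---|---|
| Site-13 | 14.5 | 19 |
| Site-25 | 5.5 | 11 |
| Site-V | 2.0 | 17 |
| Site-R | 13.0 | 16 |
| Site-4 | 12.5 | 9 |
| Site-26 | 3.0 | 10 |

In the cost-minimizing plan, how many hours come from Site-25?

Cheapest first:
Take 17 from Site-V at 2.0 ; need 15 more.
Site-26 (3.0): use full 10 ; 5 hours to go.
Take 5 from Site-25 at 5.5 to finish.
Site-4, Site-R, Site-13: unused.

5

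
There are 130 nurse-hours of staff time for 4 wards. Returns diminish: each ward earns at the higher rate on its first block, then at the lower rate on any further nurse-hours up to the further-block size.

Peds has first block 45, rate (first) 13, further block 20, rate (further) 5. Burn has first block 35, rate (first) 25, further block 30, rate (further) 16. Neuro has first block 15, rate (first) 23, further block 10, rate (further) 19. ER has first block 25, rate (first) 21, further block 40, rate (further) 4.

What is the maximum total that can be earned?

2610

Treat each block as its own option and order by rate: Burn/first 25 > Neuro/first 23 > ER/first 21 > Neuro/second 19 > Burn/second 16 > Peds/first 13 > Peds/second 5 > ER/second 4.
Burn/first (25): +35 ; 95 left.
Neuro first at 23: fill all 15 ; 80 left.
ER/first (21): +25 ; 55 left.
Neuro second at 19: fill all 10 ; 45 left.
Fill Burn second block (30 at 16) ; 15 left.
Peds first at 13: only 15 left, fill 15.
Total = 25×35 + 23×15 + 21×25 + 19×10 + 16×30 + 13×15 = 2610.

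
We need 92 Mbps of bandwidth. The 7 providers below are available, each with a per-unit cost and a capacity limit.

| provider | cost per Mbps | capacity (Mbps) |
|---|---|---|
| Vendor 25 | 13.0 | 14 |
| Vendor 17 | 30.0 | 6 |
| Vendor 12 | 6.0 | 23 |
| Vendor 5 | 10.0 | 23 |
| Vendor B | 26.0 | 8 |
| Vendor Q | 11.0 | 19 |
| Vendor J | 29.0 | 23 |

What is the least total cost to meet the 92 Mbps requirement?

Fill from the cheapest provider first.
Take 23 from Vendor 12 at 6.0 — need 69 more.
Vendor 5 at 10.0: take all 23 Mbps — 46 still needed.
Take 19 from Vendor Q at 11.0 — need 27 more.
Vendor 25 at 13.0: take all 14 Mbps — 13 still needed.
Take 8 from Vendor B at 26.0 — need 5 more.
Take 5 from Vendor J at 29.0 to finish.
Vendor 17: unused.
Cost = 23×6.0 + 23×10.0 + 19×11.0 + 14×13.0 + 8×26.0 + 5×29.0 = 1112.

1112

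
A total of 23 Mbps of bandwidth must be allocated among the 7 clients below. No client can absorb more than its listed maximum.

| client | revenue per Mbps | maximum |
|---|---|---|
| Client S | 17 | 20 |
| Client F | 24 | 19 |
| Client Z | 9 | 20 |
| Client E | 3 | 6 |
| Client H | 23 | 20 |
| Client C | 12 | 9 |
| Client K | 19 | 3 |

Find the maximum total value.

548

Rank by revenue per Mbps: Client F 24 > Client H 23 > Client K 19 > Client S 17 > Client C 12 > Client Z 9 > Client E 3.
Give Client F 19 to hit its cap of 19 → 4 left.
Client H has room for 20 but only 4 remain, so it gets 4.
Total = 24×19 + 23×4 = 548.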